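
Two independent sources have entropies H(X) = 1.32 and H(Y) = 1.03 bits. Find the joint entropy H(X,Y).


For independent variables, H(X,Y) = H(X) + H(Y) = 1.32 + 1.03 = 2.35

2.35 bits


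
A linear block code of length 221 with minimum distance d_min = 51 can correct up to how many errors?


Correction capability = floor((d-1)/2) = floor((51-1)/2) = 25

25 errors


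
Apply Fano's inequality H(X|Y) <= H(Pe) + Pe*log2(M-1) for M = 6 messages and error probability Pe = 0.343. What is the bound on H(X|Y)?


H(Pe) = -Pe*log2(Pe) - (1-Pe)*log2(1-Pe) = -0.343*log2(0.343) - 0.657*log2(0.657) = 0.529496 + 0.398165 = 0.9277. Pe*log2(M-1) = 0.343*log2(5) = 0.796421. Bound = H(Pe) + Pe*log2(M-1) = 0.529496 + 0.398165 + 0.796421 = 1.7241

1.7241 bits


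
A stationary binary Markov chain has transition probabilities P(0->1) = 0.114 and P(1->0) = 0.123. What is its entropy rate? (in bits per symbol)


Stationary distribution: pi_0 = p10/(p01+p10) = 0.519, pi_1 = 0.481. Entropy rate H' = pi_0*H(p01) + pi_1*H(p10) = 0.519*0.5119 + 0.481*0.5379 = 0.5244

0.5244 bits/symbol


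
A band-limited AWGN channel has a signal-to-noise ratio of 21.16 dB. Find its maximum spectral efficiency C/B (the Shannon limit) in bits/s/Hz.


SNR_linear = 10^(21.16/10) = 130.6171; C/B = log2(1 + SNR_linear) = log2(1 + 130.6171) = 7.0402

7.0402 bits/s/Hz


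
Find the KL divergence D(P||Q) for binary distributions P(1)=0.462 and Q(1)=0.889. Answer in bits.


KL = p*log2(p/q) + (1-p)*log2((1-p)/(1-q)) = 0.462*log2(0.462/0.889) + 0.538*log2(0.538/0.111) = 0.7888

0.7888 bits


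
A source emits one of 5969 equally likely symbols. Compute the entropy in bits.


H = log2(n) = log2(5969) = 12.5433

12.5433 bits


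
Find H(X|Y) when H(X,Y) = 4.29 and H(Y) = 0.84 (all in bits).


H(X|Y) = H(X,Y) - H(Y) = 4.29 - 0.84 = 3.45

3.45 bits


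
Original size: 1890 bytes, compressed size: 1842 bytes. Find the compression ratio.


Ratio = original / compressed = 1890 / 1842 = 1.0261

1.0261


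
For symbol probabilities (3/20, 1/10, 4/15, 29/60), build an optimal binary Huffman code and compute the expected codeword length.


Huffman construction (repeatedly merge the two least-probable nodes; each merge adds 1 bit to every symbol beneath it): 1/10 + 3/20 = 1/4; 1/4 + 4/15 = 31/60; 29/60 + 31/60 = 1. Resulting codeword lengths (in the order the probabilities were given): (3, 3, 2, 1). L_avg = sum(p_i * l_i) = 3/20*3 + 1/10*3 + 4/15*2 + 29/60*1 = 53/30 = 1.7667

1.7667 bits


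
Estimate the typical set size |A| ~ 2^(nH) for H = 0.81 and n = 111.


log2|A_typical| = nH = 111 * 0.81 = 89.91, so |A_typical| ~ 2^89.91 = 1.163e+27

1.163e+27


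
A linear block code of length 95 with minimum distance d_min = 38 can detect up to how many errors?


Detection capability = d_min - 1 = 38 - 1 = 37

37 errors


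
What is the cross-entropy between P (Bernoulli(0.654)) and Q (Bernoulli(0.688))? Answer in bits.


H(P,Q) = -p*log2(q) - (1-p)*log2(1-q). -0.654*log2(0.688) = 0.352846; -0.346*log2(0.312) = 0.581412. H(P,Q) = 0.352846 + 0.581412 = 0.9343

0.9343 bits


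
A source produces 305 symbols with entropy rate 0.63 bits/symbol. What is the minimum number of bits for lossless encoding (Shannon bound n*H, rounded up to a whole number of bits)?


Minimum bits >= n * H = 305 * 0.63 = 192.15, rounded up to a whole number of bits = 193

193 bits


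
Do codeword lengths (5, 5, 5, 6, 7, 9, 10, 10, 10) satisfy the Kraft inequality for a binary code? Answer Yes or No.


Kraft sum = sum(2^(-l_i)) = 0.1221, need <= 1. Result: satisfied (a binary prefix-free code with these lengths exists)

Yes


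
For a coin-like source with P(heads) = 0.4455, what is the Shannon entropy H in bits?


H = -p*log2(p) - (1-p)*log2(1-p). -0.4455*log2(0.4455) = 0.519677; -0.5545*log2(0.5545) = 0.471736. H = 0.519677 + 0.471736 = 0.9914

0.9914 bits


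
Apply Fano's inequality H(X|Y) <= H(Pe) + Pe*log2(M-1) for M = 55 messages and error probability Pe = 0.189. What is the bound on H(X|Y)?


H(Pe) = -Pe*log2(Pe) - (1-Pe)*log2(1-Pe) = -0.189*log2(0.189) - 0.811*log2(0.811) = 0.454269 + 0.245105 = 0.6994. Pe*log2(M-1) = 0.189*log2(54) = 1.087674. Bound = H(Pe) + Pe*log2(M-1) = 0.454269 + 0.245105 + 1.087674 = 1.787

1.787 bits


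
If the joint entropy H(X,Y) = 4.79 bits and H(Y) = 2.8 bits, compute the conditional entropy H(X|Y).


H(X|Y) = H(X,Y) - H(Y) = 4.79 - 2.8 = 1.99

1.99 bits


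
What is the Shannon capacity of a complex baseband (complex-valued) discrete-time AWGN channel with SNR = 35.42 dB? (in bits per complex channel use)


SNR_linear = 10^(35.42/10) = 3483.3732; C = log2(1 + SNR_linear) = log2(1 + 3483.3732) = 11.7667

11.7667 bits/channel use


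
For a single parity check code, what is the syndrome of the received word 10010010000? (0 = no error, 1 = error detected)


Syndrome = XOR of all bits = 1 XOR 0 XOR 0 XOR 1 XOR 0 XOR 0 XOR 1 XOR 0 XOR 0 XOR 0 XOR 0 = 1

1


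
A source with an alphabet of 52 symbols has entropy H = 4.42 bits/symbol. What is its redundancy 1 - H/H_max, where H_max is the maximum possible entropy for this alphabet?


H_max = log2(K) = log2(52) = 5.7004 bits/symbol. Redundancy = 1 - H/H_max = 1 - 4.42/5.7004 = 1 - 0.7754 = 0.2246

0.2246


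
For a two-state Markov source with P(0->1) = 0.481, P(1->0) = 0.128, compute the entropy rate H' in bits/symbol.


Stationary distribution: pi_0 = p10/(p01+p10) = 0.2102, pi_1 = 0.7898. Entropy rate H' = pi_0*H(p01) + pi_1*H(p10) = 0.2102*0.999 + 0.7898*0.5519 = 0.6459

0.6459 bits/symbol


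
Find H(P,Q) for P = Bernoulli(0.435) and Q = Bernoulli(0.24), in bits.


H(P,Q) = -p*log2(q) - (1-p)*log2(1-q). -0.435*log2(0.24) = 0.895619; -0.565*log2(0.76) = 0.223700. H(P,Q) = 0.895619 + 0.223700 = 1.1193

1.1193 bits


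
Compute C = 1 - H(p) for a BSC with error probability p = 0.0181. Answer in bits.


H(p) = -p*log2(p) - (1-p)*log2(1-p) = -0.0181*log2(0.0181) - 0.9819*log2(0.9819) = 0.104760 + 0.025875 = 0.1306. C = 1 - H(p) = 1 - 0.1306 = 0.8694

0.8694 bits


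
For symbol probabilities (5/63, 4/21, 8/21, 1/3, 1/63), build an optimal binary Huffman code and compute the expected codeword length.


Huffman construction (repeatedly merge the two least-probable nodes; each merge adds 1 bit to every symbol beneath it): 1/63 + 5/63 = 2/21; 2/21 + 4/21 = 2/7; 2/7 + 1/3 = 13/21; 8/21 + 13/21 = 1. Resulting codeword lengths (in the order the probabilities were given): (4, 3, 1, 2, 4). L_avg = sum(p_i * l_i) = 5/63*4 + 4/21*3 + 8/21*1 + 1/3*2 + 1/63*4 = 2

2.0 bits


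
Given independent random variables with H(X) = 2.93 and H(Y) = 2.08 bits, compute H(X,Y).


For independent variables, H(X,Y) = H(X) + H(Y) = 2.93 + 2.08 = 5.01

5.01 bits


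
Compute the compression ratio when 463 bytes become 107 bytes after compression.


Ratio = original / compressed = 463 / 107 = 4.3271

4.3271


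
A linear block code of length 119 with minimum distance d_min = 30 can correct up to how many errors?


Correction capability = floor((d-1)/2) = floor((30-1)/2) = 14

14 errors


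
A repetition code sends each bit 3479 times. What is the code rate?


Rate = k/n = 1/3479

1/3479


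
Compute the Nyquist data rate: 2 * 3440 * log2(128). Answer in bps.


Rate = 2 * B * log2(M) = 2 * 3440 * 7.0 = 48160.0

48160.0 bps


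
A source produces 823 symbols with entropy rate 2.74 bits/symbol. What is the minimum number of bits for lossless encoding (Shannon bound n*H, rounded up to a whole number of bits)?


Minimum bits >= n * H = 823 * 2.74 = 2255.02, rounded up to a whole number of bits = 2256

2256 bits


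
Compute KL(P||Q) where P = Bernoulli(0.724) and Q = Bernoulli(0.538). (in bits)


KL = p*log2(p/q) + (1-p)*log2((1-p)/(1-q)) = 0.724*log2(0.724/0.538) + 0.276*log2(0.276/0.462) = 0.105

0.105 bits


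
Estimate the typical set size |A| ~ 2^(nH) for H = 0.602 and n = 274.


log2|A_typical| = nH = 274 * 0.602 = 164.948, so |A_typical| ~ 2^164.948 = 4.511e+49

4.511e+49


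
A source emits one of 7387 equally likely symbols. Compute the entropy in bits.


H = log2(n) = log2(7387) = 12.8508

12.8508 bits


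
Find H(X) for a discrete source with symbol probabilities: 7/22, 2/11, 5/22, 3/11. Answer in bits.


H = -sum(p_i * log2(p_i)). Terms: -(7/22)*log2(7/22) = 0.525661; -(2/11)*log2(2/11) = 0.447169; -(5/22)*log2(5/22) = 0.485796; -(3/11)*log2(3/11) = 0.511219. H = 0.525661 + 0.447169 + 0.485796 + 0.511219 = 1.9698

1.9698 bits


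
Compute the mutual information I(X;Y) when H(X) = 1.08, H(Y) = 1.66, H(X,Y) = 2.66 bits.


I(X;Y) = H(X) + H(Y) - H(X,Y) = 1.08 + 1.66 - 2.66 = 0.08

0.08 bits


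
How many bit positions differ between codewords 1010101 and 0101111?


Count differing positions: ^ ^ ^ ^ . ^ . = 5 differences

5


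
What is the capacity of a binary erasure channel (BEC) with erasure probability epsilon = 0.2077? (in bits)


C = 1 - epsilon = 1 - 0.2077 = 0.7923

0.7923 bits


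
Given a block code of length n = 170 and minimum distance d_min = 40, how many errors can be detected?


Detection capability = d_min - 1 = 40 - 1 = 39

39 errors


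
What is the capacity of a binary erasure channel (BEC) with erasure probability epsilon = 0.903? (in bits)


C = 1 - epsilon = 1 - 0.903 = 0.097

0.097 bits


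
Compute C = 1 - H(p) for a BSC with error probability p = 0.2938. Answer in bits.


H(p) = -p*log2(p) - (1-p)*log2(1-p) = -0.2938*log2(0.2938) - 0.7062*log2(0.7062) = 0.519172 + 0.354407 = 0.8736. C = 1 - H(p) = 1 - 0.8736 = 0.1264

0.1264 bits


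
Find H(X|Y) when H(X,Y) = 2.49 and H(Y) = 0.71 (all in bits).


H(X|Y) = H(X,Y) - H(Y) = 2.49 - 0.71 = 1.78

1.78 bits


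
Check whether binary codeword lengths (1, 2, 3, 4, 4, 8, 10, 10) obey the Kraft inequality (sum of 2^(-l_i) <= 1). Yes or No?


Kraft sum = sum(2^(-l_i)) = 1.0059, need <= 1. Result: violated (a binary prefix-free code with these lengths cannot exist)

No


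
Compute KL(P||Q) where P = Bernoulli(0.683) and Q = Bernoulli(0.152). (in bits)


KL = p*log2(p/q) + (1-p)*log2((1-p)/(1-q)) = 0.683*log2(0.683/0.152) + 0.317*log2(0.317/0.848) = 1.0306

1.0306 bits


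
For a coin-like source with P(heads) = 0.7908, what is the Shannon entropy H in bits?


H = -p*log2(p) - (1-p)*log2(1-p). -0.7908*log2(0.7908) = 0.267777; -0.2092*log2(0.2092) = 0.472174. H = 0.267777 + 0.472174 = 0.74

0.74 bits


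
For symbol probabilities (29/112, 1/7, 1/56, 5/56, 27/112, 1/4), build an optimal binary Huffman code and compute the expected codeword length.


Huffman construction (repeatedly merge the two least-probable nodes; each merge adds 1 bit to every symbol beneath it): 1/56 + 5/56 = 3/28; 3/28 + 1/7 = 1/4; 27/112 + 1/4 = 55/112; 1/4 + 29/112 = 57/112; 55/112 + 57/112 = 1. Resulting codeword lengths (in the order the probabilities were given): (2, 3, 4, 4, 2, 2). L_avg = sum(p_i * l_i) = 29/112*2 + 1/7*3 + 1/56*4 + 5/56*4 + 27/112*2 + 1/4*2 = 33/14 = 2.3571

2.3571 bits


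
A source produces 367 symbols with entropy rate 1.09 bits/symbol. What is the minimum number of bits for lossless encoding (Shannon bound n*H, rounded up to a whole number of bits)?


Minimum bits >= n * H = 367 * 1.09 = 400.03, rounded up to a whole number of bits = 401

401 bits


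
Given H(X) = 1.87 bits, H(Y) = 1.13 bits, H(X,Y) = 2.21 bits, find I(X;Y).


I(X;Y) = H(X) + H(Y) - H(X,Y) = 1.87 + 1.13 - 2.21 = 0.79

0.79 bits


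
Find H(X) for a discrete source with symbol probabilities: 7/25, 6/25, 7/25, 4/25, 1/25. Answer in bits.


H = -sum(p_i * log2(p_i)). Terms: -(7/25)*log2(7/25) = 0.514220; -(6/25)*log2(6/25) = 0.494134; -(7/25)*log2(7/25) = 0.514220; -(4/25)*log2(4/25) = 0.423017; -(1/25)*log2(1/25) = 0.185754. H = 0.514220 + 0.494134 + 0.514220 + 0.423017 + 0.185754 = 2.1313

2.1313 bits


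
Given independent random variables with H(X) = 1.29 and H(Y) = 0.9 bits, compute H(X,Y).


For independent variables, H(X,Y) = H(X) + H(Y) = 1.29 + 0.9 = 2.19

2.19 bits


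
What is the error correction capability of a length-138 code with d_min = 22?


Correction capability = floor((d-1)/2) = floor((22-1)/2) = 10

10 errors


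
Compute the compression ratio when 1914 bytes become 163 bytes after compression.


Ratio = original / compressed = 1914 / 163 = 11.7423

11.7423


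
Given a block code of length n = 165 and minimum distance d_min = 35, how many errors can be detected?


Detection capability = d_min - 1 = 35 - 1 = 34

34 errors


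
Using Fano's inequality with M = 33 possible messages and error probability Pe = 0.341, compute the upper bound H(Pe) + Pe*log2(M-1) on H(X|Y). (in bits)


H(Pe) = -Pe*log2(Pe) - (1-Pe)*log2(1-Pe) = -0.341*log2(0.341) - 0.659*log2(0.659) = 0.529285 + 0.396487 = 0.9258. Pe*log2(M-1) = 0.341*log2(32) = 1.705000. Bound = H(Pe) + Pe*log2(M-1) = 0.529285 + 0.396487 + 1.705000 = 2.6308

2.6308 bits


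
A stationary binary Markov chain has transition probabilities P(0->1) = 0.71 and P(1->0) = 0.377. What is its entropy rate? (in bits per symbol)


Stationary distribution: pi_0 = p10/(p01+p10) = 0.3468, pi_1 = 0.6532. Entropy rate H' = pi_0*H(p01) + pi_1*H(p10) = 0.3468*0.8687 + 0.6532*0.9559 = 0.9257

0.9257 bits/symbol


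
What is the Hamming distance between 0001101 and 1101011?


Count differing positions: ^ ^ . . ^ ^ . = 4 differences

4


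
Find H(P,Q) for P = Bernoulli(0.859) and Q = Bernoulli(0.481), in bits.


H(P,Q) = -p*log2(q) - (1-p)*log2(1-q). -0.859*log2(0.481) = 0.907011; -0.141*log2(0.519) = 0.133413. H(P,Q) = 0.907011 + 0.133413 = 1.0404

1.0404 bits


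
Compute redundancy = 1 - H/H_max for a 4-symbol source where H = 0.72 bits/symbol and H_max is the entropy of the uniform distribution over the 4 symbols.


H_max = log2(K) = log2(4) = 2.0 bits/symbol. Redundancy = 1 - H/H_max = 1 - 0.72/2.0 = 1 - 0.36 = 0.64

0.64


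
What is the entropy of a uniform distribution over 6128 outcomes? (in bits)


H = log2(n) = log2(6128) = 12.5812

12.5812 bits


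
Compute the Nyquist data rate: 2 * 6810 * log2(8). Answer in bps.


Rate = 2 * B * log2(M) = 2 * 6810 * 3.0 = 40860.0

40860.0 bps


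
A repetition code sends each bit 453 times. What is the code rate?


Rate = k/n = 1/453

1/453


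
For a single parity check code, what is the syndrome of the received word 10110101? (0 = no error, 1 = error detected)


Syndrome = XOR of all bits = 1 XOR 0 XOR 1 XOR 1 XOR 0 XOR 1 XOR 0 XOR 1 = 1

1


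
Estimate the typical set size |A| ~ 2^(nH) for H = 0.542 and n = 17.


log2|A_typical| = nH = 17 * 0.542 = 9.214, so |A_typical| ~ 2^9.214 = 5.939e+02

5.939e+02


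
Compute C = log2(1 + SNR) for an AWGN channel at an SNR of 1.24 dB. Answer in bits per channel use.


SNR_linear = 10^(1.24/10) = 1.3305; C = log2(1 + SNR_linear) = log2(1 + 1.3305) = 1.2206

1.2206 bits/channel use


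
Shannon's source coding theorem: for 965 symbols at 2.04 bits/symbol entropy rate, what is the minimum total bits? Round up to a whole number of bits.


Minimum bits >= n * H = 965 * 2.04 = 1968.6, rounded up to a whole number of bits = 1969

1969 bits


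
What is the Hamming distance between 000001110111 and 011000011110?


Count differing positions: . ^ ^ . . ^ ^ . ^ . . ^ = 6 differences

6


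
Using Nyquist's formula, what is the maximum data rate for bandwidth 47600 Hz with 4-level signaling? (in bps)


Rate = 2 * B * log2(M) = 2 * 47600 * 2.0 = 190400.0

190400.0 bps


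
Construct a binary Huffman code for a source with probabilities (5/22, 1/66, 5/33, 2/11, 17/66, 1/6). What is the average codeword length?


Huffman construction (repeatedly merge the two least-probable nodes; each merge adds 1 bit to every symbol beneath it): 1/66 + 5/33 = 1/6; 1/6 + 1/6 = 1/3; 2/11 + 5/22 = 9/22; 17/66 + 1/3 = 13/22; 9/22 + 13/22 = 1. Resulting codeword lengths (in the order the probabilities were given): (2, 4, 4, 2, 2, 3). L_avg = sum(p_i * l_i) = 5/22*2 + 1/66*4 + 5/33*4 + 2/11*2 + 17/66*2 + 1/6*3 = 5/2 = 2.5

2.5 bits


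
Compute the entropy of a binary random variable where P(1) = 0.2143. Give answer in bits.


H = -p*log2(p) - (1-p)*log2(1-p). -0.2143*log2(0.2143) = 0.476238; -0.7857*log2(0.7857) = 0.273384. H = 0.476238 + 0.273384 = 0.7496

0.7496 bits


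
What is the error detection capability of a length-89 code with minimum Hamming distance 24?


Detection capability = d_min - 1 = 24 - 1 = 23

23 errors


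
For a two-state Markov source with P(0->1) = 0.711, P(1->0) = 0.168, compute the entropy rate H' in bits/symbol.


Stationary distribution: pi_0 = p10/(p01+p10) = 0.1911, pi_1 = 0.8089. Entropy rate H' = pi_0*H(p01) + pi_1*H(p10) = 0.1911*0.8674 + 0.8089*0.6531 = 0.6941

0.6941 bits/symbol


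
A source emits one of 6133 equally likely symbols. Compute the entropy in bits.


H = log2(n) = log2(6133) = 12.5824

12.5824 bits


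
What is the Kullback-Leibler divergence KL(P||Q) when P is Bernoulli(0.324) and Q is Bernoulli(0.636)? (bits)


KL = p*log2(p/q) + (1-p)*log2((1-p)/(1-q)) = 0.324*log2(0.324/0.636) + 0.676*log2(0.676/0.364) = 0.2885

0.2885 bits


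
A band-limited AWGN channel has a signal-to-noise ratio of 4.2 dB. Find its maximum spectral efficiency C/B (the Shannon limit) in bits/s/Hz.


SNR_linear = 10^(4.2/10) = 2.6303; C/B = log2(1 + SNR_linear) = log2(1 + 2.6303) = 1.8601

1.8601 bits/s/Hz


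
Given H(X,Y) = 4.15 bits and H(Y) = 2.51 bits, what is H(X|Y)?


H(X|Y) = H(X,Y) - H(Y) = 4.15 - 2.51 = 1.64

1.64 bits


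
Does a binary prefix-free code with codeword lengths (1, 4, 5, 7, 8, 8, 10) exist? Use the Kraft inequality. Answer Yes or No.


Kraft sum = sum(2^(-l_i)) = 0.6104, need <= 1. Result: satisfied (a binary prefix-free code with these lengths exists)

Yes


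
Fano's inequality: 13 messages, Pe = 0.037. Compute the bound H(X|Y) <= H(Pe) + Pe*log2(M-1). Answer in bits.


H(Pe) = -Pe*log2(Pe) - (1-Pe)*log2(1-Pe) = -0.037*log2(0.037) - 0.963*log2(0.963) = 0.175984 + 0.052380 = 0.2284. Pe*log2(M-1) = 0.037*log2(12) = 0.132644. Bound = H(Pe) + Pe*log2(M-1) = 0.175984 + 0.052380 + 0.132644 = 0.361

0.361 bits


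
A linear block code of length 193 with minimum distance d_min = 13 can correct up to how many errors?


Correction capability = floor((d-1)/2) = floor((13-1)/2) = 6

6 errors


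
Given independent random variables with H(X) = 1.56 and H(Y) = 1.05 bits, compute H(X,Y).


For independent variables, H(X,Y) = H(X) + H(Y) = 1.56 + 1.05 = 2.61

2.61 bits


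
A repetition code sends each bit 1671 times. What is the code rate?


Rate = k/n = 1/1671

1/1671


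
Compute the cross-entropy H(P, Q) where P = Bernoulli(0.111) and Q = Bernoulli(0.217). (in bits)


H(P,Q) = -p*log2(q) - (1-p)*log2(1-q). -0.111*log2(0.217) = 0.244670; -0.889*log2(0.783) = 0.313742. H(P,Q) = 0.244670 + 0.313742 = 0.5584

0.5584 bits


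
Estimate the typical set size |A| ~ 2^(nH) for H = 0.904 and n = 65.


log2|A_typical| = nH = 65 * 0.904 = 58.76, so |A_typical| ~ 2^58.76 = 4.881e+17

4.881e+17


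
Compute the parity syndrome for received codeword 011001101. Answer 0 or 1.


Syndrome = XOR of all bits = 0 XOR 1 XOR 1 XOR 0 XOR 0 XOR 1 XOR 1 XOR 0 XOR 1 = 1

1


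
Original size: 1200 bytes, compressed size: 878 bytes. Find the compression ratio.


Ratio = original / compressed = 1200 / 878 = 1.3667

1.3667


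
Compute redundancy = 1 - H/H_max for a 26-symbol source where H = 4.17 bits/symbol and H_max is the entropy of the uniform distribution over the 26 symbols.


H_max = log2(K) = log2(26) = 4.7004 bits/symbol. Redundancy = 1 - H/H_max = 1 - 4.17/4.7004 = 1 - 0.8872 = 0.1128

0.1128


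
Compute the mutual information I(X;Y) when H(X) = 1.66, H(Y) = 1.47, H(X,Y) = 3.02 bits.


I(X;Y) = H(X) + H(Y) - H(X,Y) = 1.66 + 1.47 - 3.02 = 0.11

0.11 bits


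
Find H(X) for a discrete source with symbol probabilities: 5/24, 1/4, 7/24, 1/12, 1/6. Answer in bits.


H = -sum(p_i * log2(p_i)). Terms: -(5/24)*log2(5/24) = 0.471466; -(1/4)*log2(1/4) = 0.500000; -(7/24)*log2(7/24) = 0.518469; -(1/12)*log2(1/12) = 0.298747; -(1/6)*log2(1/6) = 0.430827. H = 0.471466 + 0.500000 + 0.518469 + 0.298747 + 0.430827 = 2.2195

2.2195 bits


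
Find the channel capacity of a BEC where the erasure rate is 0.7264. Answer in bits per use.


C = 1 - epsilon = 1 - 0.7264 = 0.2736

0.2736 bits


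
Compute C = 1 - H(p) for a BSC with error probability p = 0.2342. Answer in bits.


H(p) = -p*log2(p) - (1-p)*log2(1-p) = -0.2342*log2(0.2342) - 0.7658*log2(0.7658) = 0.490459 + 0.294803 = 0.7853. C = 1 - H(p) = 1 - 0.7853 = 0.2147

0.2147 bits


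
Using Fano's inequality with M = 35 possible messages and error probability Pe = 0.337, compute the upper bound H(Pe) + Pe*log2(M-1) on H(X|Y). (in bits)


H(Pe) = -Pe*log2(Pe) - (1-Pe)*log2(1-Pe) = -0.337*log2(0.337) - 0.663*log2(0.663) = 0.528813 + 0.393105 = 0.9219. Pe*log2(M-1) = 0.337*log2(34) = 1.714475. Bound = H(Pe) + Pe*log2(M-1) = 0.528813 + 0.393105 + 1.714475 = 2.6364

2.6364 bits


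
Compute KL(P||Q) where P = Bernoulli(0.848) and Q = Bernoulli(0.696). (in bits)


KL = p*log2(p/q) + (1-p)*log2((1-p)/(1-q)) = 0.848*log2(0.848/0.696) + 0.152*log2(0.152/0.304) = 0.0897

0.0897 bits


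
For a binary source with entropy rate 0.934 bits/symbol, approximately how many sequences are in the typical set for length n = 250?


log2|A_typical| = nH = 250 * 0.934 = 233.5, so |A_typical| ~ 2^233.5 = 1.952e+70

1.952e+70


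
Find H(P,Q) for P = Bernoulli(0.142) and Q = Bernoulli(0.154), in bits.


H(P,Q) = -p*log2(q) - (1-p)*log2(1-q). -0.142*log2(0.154) = 0.383258; -0.858*log2(0.846) = 0.207010. H(P,Q) = 0.383258 + 0.207010 = 0.5903

0.5903 bits


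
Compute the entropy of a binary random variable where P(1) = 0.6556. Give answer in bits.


H = -p*log2(p) - (1-p)*log2(1-p). -0.6556*log2(0.6556) = 0.399334; -0.3444*log2(0.3444) = 0.529633. H = 0.399334 + 0.529633 = 0.929

0.929 bits


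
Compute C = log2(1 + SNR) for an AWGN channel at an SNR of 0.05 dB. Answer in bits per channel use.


SNR_linear = 10^(0.05/10) = 1.0116; C = log2(1 + SNR_linear) = log2(1 + 1.0116) = 1.0083

1.0083 bits/channel use


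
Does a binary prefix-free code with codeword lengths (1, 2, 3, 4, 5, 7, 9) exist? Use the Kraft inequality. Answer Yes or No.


Kraft sum = sum(2^(-l_i)) = 0.9785, need <= 1. Result: satisfied (a binary prefix-free code with these lengths exists)

Yes


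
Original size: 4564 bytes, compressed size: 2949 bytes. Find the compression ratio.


Ratio = original / compressed = 4564 / 2949 = 1.5476

1.5476


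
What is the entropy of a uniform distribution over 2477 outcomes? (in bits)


H = log2(n) = log2(2477) = 11.2744

11.2744 bits


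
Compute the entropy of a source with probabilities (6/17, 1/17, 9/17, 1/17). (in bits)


H = -sum(p_i * log2(p_i)). Terms: -(6/17)*log2(6/17) = 0.530294; -(1/17)*log2(1/17) = 0.240439; -(9/17)*log2(9/17) = 0.485755; -(1/17)*log2(1/17) = 0.240439. H = 0.530294 + 0.240439 + 0.485755 + 0.240439 = 1.4969

1.4969 bits


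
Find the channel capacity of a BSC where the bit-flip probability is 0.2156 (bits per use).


H(p) = -p*log2(p) - (1-p)*log2(1-p) = -0.2156*log2(0.2156) - 0.7844*log2(0.7844) = 0.477246 + 0.274806 = 0.7521. C = 1 - H(p) = 1 - 0.7521 = 0.2479

0.2479 bits


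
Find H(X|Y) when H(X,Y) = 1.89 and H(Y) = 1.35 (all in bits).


H(X|Y) = H(X,Y) - H(Y) = 1.89 - 1.35 = 0.54

0.54 bits


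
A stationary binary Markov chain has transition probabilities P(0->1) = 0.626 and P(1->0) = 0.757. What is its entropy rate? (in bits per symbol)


Stationary distribution: pi_0 = p10/(p01+p10) = 0.5474, pi_1 = 0.4526. Entropy rate H' = pi_0*H(p01) + pi_1*H(p10) = 0.5474*0.9537 + 0.4526*0.8 = 0.8841

0.8841 bits/symbol


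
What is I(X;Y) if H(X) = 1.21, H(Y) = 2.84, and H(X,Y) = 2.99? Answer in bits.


I(X;Y) = H(X) + H(Y) - H(X,Y) = 1.21 + 2.84 - 2.99 = 1.06

1.06 bits


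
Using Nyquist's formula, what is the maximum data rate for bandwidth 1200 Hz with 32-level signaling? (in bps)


Rate = 2 * B * log2(M) = 2 * 1200 * 5.0 = 12000.0

12000.0 bps


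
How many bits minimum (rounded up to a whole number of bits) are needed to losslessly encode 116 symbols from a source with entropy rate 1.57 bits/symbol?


Minimum bits >= n * H = 116 * 1.57 = 182.12, rounded up to a whole number of bits = 183

183 bits


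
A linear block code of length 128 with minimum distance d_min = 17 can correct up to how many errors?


Correction capability = floor((d-1)/2) = floor((17-1)/2) = 8

8 errors


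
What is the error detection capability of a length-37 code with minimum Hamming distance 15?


Detection capability = d_min - 1 = 15 - 1 = 14

14 errors


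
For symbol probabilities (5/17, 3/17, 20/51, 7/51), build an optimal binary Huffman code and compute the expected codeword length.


Huffman construction (repeatedly merge the two least-probable nodes; each merge adds 1 bit to every symbol beneath it): 7/51 + 3/17 = 16/51; 5/17 + 16/51 = 31/51; 20/51 + 31/51 = 1. Resulting codeword lengths (in the order the probabilities were given): (2, 3, 1, 3). L_avg = sum(p_i * l_i) = 5/17*2 + 3/17*3 + 20/51*1 + 7/51*3 = 98/51 = 1.9216

1.9216 bits


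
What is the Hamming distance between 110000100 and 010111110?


Count differing positions: ^ . . ^ ^ ^ . ^ . = 5 differences

5


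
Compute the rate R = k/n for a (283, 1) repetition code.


Rate = k/n = 1/283

1/283


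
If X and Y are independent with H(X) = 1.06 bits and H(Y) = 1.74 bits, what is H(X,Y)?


For independent variables, H(X,Y) = H(X) + H(Y) = 1.06 + 1.74 = 2.8

2.8 bits


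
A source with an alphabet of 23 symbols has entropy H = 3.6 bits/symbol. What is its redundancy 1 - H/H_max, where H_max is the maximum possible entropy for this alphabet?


H_max = log2(K) = log2(23) = 4.5236 bits/symbol. Redundancy = 1 - H/H_max = 1 - 3.6/4.5236 = 1 - 0.7958 = 0.2042

0.2042


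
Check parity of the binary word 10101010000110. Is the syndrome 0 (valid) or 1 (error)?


Syndrome = XOR of all bits = 1 XOR 0 XOR 1 XOR 0 XOR 1 XOR 0 XOR 1 XOR 0 XOR 0 XOR 0 XOR 0 XOR 1 XOR 1 XOR 0 = 0

0


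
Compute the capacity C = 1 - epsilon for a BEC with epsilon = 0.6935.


C = 1 - epsilon = 1 - 0.6935 = 0.3065

0.3065 bits


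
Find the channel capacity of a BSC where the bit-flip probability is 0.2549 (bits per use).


H(p) = -p*log2(p) - (1-p)*log2(1-p) = -0.2549*log2(0.2549) - 0.7451*log2(0.7451) = 0.502662 + 0.316291 = 0.819. C = 1 - H(p) = 1 - 0.819 = 0.181

0.181 bits


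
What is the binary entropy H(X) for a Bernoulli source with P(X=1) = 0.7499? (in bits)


H = -p*log2(p) - (1-p)*log2(1-p). -0.7499*log2(0.7499) = 0.311381; -0.2501*log2(0.2501) = 0.500056. H = 0.311381 + 0.500056 = 0.8114

0.8114 bits


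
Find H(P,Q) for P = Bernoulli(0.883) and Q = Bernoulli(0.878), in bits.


H(P,Q) = -p*log2(q) - (1-p)*log2(1-q). -0.883*log2(0.878) = 0.165745; -0.117*log2(0.122) = 0.355100. H(P,Q) = 0.165745 + 0.355100 = 0.5208

0.5208 bits


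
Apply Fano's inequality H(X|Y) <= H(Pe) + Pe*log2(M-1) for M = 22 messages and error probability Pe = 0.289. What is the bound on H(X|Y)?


H(Pe) = -Pe*log2(Pe) - (1-Pe)*log2(1-Pe) = -0.289*log2(0.289) - 0.711*log2(0.711) = 0.517558 + 0.349868 = 0.8674. Pe*log2(M-1) = 0.289*log2(21) = 1.269380. Bound = H(Pe) + Pe*log2(M-1) = 0.517558 + 0.349868 + 1.269380 = 2.1368

2.1368 bits


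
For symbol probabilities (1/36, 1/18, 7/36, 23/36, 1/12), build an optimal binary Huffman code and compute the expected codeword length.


Huffman construction (repeatedly merge the two least-probable nodes; each merge adds 1 bit to every symbol beneath it): 1/36 + 1/18 = 1/12; 1/12 + 1/12 = 1/6; 1/6 + 7/36 = 13/36; 13/36 + 23/36 = 1. Resulting codeword lengths (in the order the probabilities were given): (4, 4, 2, 1, 3). L_avg = sum(p_i * l_i) = 1/36*4 + 1/18*4 + 7/36*2 + 23/36*1 + 1/12*3 = 29/18 = 1.6111

1.6111 bits


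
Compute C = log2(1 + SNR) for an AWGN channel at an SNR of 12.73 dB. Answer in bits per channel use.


SNR_linear = 10^(12.73/10) = 18.7499; C = log2(1 + SNR_linear) = log2(1 + 18.7499) = 4.3038

4.3038 bits/channel use


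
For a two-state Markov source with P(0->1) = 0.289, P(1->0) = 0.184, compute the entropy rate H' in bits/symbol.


Stationary distribution: pi_0 = p10/(p01+p10) = 0.389, pi_1 = 0.611. Entropy rate H' = pi_0*H(p01) + pi_1*H(p10) = 0.389*0.8674 + 0.611*0.6887 = 0.7583

0.7583 bits/symbol


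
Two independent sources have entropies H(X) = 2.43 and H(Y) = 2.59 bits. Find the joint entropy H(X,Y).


For independent variables, H(X,Y) = H(X) + H(Y) = 2.43 + 2.59 = 5.02

5.02 bits


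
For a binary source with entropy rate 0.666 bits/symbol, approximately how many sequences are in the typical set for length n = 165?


log2|A_typical| = nH = 165 * 0.666 = 109.89, so |A_typical| ~ 2^109.89 = 1.203e+33

1.203e+33


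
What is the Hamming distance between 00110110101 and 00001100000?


Count differing positions: . . ^ ^ ^ . ^ . ^ . ^ = 6 differences

6


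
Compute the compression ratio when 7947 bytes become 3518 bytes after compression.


Ratio = original / compressed = 7947 / 3518 = 2.259

2.259


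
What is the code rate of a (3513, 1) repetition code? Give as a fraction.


Rate = k/n = 1/3513

1/3513


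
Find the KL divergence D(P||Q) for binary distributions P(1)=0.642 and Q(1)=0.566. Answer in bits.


KL = p*log2(p/q) + (1-p)*log2((1-p)/(1-q)) = 0.642*log2(0.642/0.566) + 0.358*log2(0.358/0.434) = 0.0173

0.0173 bits


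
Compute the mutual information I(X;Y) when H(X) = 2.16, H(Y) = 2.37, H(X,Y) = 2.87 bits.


I(X;Y) = H(X) + H(Y) - H(X,Y) = 2.16 + 2.37 - 2.87 = 1.66

1.66 bits


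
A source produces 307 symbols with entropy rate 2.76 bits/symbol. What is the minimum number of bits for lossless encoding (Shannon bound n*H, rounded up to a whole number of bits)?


Minimum bits >= n * H = 307 * 2.76 = 847.32, rounded up to a whole number of bits = 848

848 bits


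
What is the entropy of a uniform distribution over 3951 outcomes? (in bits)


H = log2(n) = log2(3951) = 11.948

11.948 bits


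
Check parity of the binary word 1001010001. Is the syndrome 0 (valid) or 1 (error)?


Syndrome = XOR of all bits = 1 XOR 0 XOR 0 XOR 1 XOR 0 XOR 1 XOR 0 XOR 0 XOR 0 XOR 1 = 0

0


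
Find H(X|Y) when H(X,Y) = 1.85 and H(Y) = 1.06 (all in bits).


H(X|Y) = H(X,Y) - H(Y) = 1.85 - 1.06 = 0.79

0.79 bits


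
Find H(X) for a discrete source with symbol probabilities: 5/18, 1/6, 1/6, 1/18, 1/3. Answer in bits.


H = -sum(p_i * log2(p_i)). Terms: -(5/18)*log2(5/18) = 0.513332; -(1/6)*log2(1/6) = 0.430827; -(1/6)*log2(1/6) = 0.430827; -(1/18)*log2(1/18) = 0.231663; -(1/3)*log2(1/3) = 0.528321. H = 0.513332 + 0.430827 + 0.430827 + 0.231663 + 0.528321 = 2.135

2.135 bits


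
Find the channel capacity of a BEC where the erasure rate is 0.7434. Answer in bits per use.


C = 1 - epsilon = 1 - 0.7434 = 0.2566

0.2566 bits


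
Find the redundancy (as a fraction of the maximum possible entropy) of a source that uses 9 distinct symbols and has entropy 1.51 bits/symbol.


H_max = log2(K) = log2(9) = 3.1699 bits/symbol. Redundancy = 1 - H/H_max = 1 - 1.51/3.1699 = 1 - 0.4764 = 0.5236

0.5236


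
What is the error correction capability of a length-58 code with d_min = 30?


Correction capability = floor((d-1)/2) = floor((30-1)/2) = 14

14 errors


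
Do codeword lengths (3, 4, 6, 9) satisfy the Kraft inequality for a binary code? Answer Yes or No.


Kraft sum = sum(2^(-l_i)) = 0.2051, need <= 1. Result: satisfied (a binary prefix-free code with these lengths exists)

Yes


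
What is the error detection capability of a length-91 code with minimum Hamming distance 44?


Detection capability = d_min - 1 = 44 - 1 = 43

43 errors


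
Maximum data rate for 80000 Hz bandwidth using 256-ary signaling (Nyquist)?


Rate = 2 * B * log2(M) = 2 * 80000 * 8.0 = 1280000.0

1280000.0 bps


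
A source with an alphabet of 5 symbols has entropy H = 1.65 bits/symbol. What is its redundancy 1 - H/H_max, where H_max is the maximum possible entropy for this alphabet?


H_max = log2(K) = log2(5) = 2.3219 bits/symbol. Redundancy = 1 - H/H_max = 1 - 1.65/2.3219 = 1 - 0.7106 = 0.2894

0.2894


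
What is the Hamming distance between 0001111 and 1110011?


Count differing positions: ^ ^ ^ ^ ^ . . = 5 differences

5


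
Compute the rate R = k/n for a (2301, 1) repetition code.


Rate = k/n = 1/2301

1/2301


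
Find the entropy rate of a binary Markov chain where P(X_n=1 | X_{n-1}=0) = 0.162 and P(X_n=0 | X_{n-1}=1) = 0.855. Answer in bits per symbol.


Stationary distribution: pi_0 = p10/(p01+p10) = 0.8407, pi_1 = 0.1593. Entropy rate H' = pi_0*H(p01) + pi_1*H(p10) = 0.8407*0.6391 + 0.1593*0.5972 = 0.6324

0.6324 bits/symbol


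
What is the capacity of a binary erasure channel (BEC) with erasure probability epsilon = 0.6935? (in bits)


C = 1 - epsilon = 1 - 0.6935 = 0.3065

0.3065 bits


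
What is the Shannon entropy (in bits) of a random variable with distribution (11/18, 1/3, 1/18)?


H = -sum(p_i * log2(p_i)). Terms: -(11/18)*log2(11/18) = 0.434190; -(1/3)*log2(1/3) = 0.528321; -(1/18)*log2(1/18) = 0.231663. H = 0.434190 + 0.528321 + 0.231663 = 1.1942

1.1942 bits


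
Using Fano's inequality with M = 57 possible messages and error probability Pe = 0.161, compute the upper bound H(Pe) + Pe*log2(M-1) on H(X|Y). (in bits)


H(Pe) = -Pe*log2(Pe) - (1-Pe)*log2(1-Pe) = -0.161*log2(0.161) - 0.839*log2(0.839) = 0.424214 + 0.212483 = 0.6367. Pe*log2(M-1) = 0.161*log2(56) = 0.934984. Bound = H(Pe) + Pe*log2(M-1) = 0.424214 + 0.212483 + 0.934984 = 1.5717

1.5717 bits


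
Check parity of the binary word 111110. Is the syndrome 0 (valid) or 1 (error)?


Syndrome = XOR of all bits = 1 XOR 1 XOR 1 XOR 1 XOR 1 XOR 0 = 1

1


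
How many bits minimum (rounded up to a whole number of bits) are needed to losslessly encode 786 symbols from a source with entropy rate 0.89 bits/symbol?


Minimum bits >= n * H = 786 * 0.89 = 699.54, rounded up to a whole number of bits = 700

700 bits


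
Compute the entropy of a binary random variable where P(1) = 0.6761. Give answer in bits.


H = -p*log2(p) - (1-p)*log2(1-p). -0.6761*log2(0.6761) = 0.381788; -0.3239*log2(0.3239) = 0.526784. H = 0.381788 + 0.526784 = 0.9086

0.9086 bits


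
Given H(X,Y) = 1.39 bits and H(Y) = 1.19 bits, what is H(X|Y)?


H(X|Y) = H(X,Y) - H(Y) = 1.39 - 1.19 = 0.2

0.2 bits


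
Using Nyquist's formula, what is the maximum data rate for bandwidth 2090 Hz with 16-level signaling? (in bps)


Rate = 2 * B * log2(M) = 2 * 2090 * 4.0 = 16720.0

16720.0 bps


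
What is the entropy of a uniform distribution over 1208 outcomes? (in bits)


H = log2(n) = log2(1208) = 10.2384

10.2384 bits


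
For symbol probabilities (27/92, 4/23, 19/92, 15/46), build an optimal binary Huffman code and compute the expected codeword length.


Huffman construction (repeatedly merge the two least-probable nodes; each merge adds 1 bit to every symbol beneath it): 4/23 + 19/92 = 35/92; 27/92 + 15/46 = 57/92; 35/92 + 57/92 = 1. Resulting codeword lengths (in the order the probabilities were given): (2, 2, 2, 2). L_avg = sum(p_i * l_i) = 27/92*2 + 4/23*2 + 19/92*2 + 15/46*2 = 2

2.0 bits


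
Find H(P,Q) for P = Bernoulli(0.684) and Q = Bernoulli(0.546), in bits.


H(P,Q) = -p*log2(q) - (1-p)*log2(1-q). -0.684*log2(0.546) = 0.597151; -0.316*log2(0.454) = 0.359999. H(P,Q) = 0.597151 + 0.359999 = 0.9571

0.9571 bits


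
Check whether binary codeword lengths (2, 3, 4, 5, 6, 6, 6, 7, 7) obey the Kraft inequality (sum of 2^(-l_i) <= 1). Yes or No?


Kraft sum = sum(2^(-l_i)) = 0.5312, need <= 1. Result: satisfied (a binary prefix-free code with these lengths exists)

Yes


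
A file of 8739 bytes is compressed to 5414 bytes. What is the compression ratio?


Ratio = original / compressed = 8739 / 5414 = 1.6141

1.6141


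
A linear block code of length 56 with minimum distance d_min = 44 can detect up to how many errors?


Detection capability = d_min - 1 = 44 - 1 = 43

43 errors


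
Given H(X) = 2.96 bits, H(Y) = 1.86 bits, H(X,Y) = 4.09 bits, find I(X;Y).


I(X;Y) = H(X) + H(Y) - H(X,Y) = 2.96 + 1.86 - 4.09 = 0.73

0.73 bits


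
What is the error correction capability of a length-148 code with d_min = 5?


Correction capability = floor((d-1)/2) = floor((5-1)/2) = 2

2 errors


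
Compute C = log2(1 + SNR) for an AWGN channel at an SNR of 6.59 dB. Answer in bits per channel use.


SNR_linear = 10^(6.59/10) = 4.5604; C = log2(1 + SNR_linear) = log2(1 + 4.5604) = 2.4752

2.4752 bits/channel use


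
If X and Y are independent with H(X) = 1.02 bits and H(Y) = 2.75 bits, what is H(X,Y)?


For independent variables, H(X,Y) = H(X) + H(Y) = 1.02 + 2.75 = 3.77

3.77 bits


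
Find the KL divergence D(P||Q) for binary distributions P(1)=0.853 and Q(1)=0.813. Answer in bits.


KL = p*log2(p/q) + (1-p)*log2((1-p)/(1-q)) = 0.853*log2(0.853/0.813) + 0.147*log2(0.147/0.187) = 0.0081

0.0081 bits


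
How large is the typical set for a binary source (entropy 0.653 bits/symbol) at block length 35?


log2|A_typical| = nH = 35 * 0.653 = 22.855, so |A_typical| ~ 2^22.855 = 7.586e+06

7.586e+06


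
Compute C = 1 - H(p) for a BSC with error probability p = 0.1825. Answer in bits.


H(p) = -p*log2(p) - (1-p)*log2(1-p) = -0.1825*log2(0.1825) - 0.8175*log2(0.8175) = 0.447861 + 0.237655 = 0.6855. C = 1 - H(p) = 1 - 0.6855 = 0.3145

0.3145 bits


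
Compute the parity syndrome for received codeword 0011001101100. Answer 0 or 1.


Syndrome = XOR of all bits = 0 XOR 0 XOR 1 XOR 1 XOR 0 XOR 0 XOR 1 XOR 1 XOR 0 XOR 1 XOR 1 XOR 0 XOR 0 = 0

0


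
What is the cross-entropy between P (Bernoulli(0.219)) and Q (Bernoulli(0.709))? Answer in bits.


H(P,Q) = -p*log2(q) - (1-p)*log2(1-q). -0.219*log2(0.709) = 0.108655; -0.781*log2(0.291) = 1.390890. H(P,Q) = 0.108655 + 1.390890 = 1.4995

1.4995 bits


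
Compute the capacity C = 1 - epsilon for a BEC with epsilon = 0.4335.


C = 1 - epsilon = 1 - 0.4335 = 0.5665

0.5665 bits


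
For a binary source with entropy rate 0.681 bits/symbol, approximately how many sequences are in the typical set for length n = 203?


log2|A_typical| = nH = 203 * 0.681 = 138.243, so |A_typical| ~ 2^138.243 = 4.124e+41

4.124e+41


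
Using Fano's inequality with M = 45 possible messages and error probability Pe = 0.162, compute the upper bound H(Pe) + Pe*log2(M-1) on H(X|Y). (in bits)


H(Pe) = -Pe*log2(Pe) - (1-Pe)*log2(1-Pe) = -0.162*log2(0.162) - 0.838*log2(0.838) = 0.425401 + 0.213671 = 0.6391. Pe*log2(M-1) = 0.162*log2(44) = 0.884428. Bound = H(Pe) + Pe*log2(M-1) = 0.425401 + 0.213671 + 0.884428 = 1.5235

1.5235 bits


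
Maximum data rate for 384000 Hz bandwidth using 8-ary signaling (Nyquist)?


Rate = 2 * B * log2(M) = 2 * 384000 * 3.0 = 2304000.0

2304000.0 bps


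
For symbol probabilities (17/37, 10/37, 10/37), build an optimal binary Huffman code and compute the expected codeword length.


Huffman construction (repeatedly merge the two least-probable nodes; each merge adds 1 bit to every symbol beneath it): 10/37 + 10/37 = 20/37; 17/37 + 20/37 = 1. Resulting codeword lengths (in the order the probabilities were given): (1, 2, 2). L_avg = sum(p_i * l_i) = 17/37*1 + 10/37*2 + 10/37*2 = 57/37 = 1.5405

1.5405 bits


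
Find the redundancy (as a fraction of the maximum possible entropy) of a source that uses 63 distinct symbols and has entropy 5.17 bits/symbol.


H_max = log2(K) = log2(63) = 5.9773 bits/symbol. Redundancy = 1 - H/H_max = 1 - 5.17/5.9773 = 1 - 0.8649 = 0.1351

0.1351
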